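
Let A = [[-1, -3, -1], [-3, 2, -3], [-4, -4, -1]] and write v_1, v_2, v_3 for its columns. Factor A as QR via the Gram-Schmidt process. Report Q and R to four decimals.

Q = [[-0.1961, -0.5270, -0.8269], [-0.5883, 0.7379, -0.3308], [-0.7845, -0.4216, 0.4548]], R = [[5.0990, 2.5495, 2.7456], [0.0000, 4.7434, -1.2649], [0.0000, 0.0000, 1.3644]]

q_1 = v_1/‖v_1‖ = (-1, -3, -4)/5.0990 = (-0.1961, -0.5883, -0.7845).
r_{12} = q_1·v_2 = 2.5495.
u_2 = v_2 − 2.5495·q_1 = (-2.5000, 3.5000, -2.0000).
‖u_2‖ = 4.7434, so q_2 = (-0.5270, 0.7379, -0.4216).
r_{13} = q_1·v_3 = 2.7456; r_{23} = q_2·v_3 = -1.2649.
u_3 = v_3 − 2.7456·q_1 + 1.2649·q_2 = (-1.1282, -0.4513, 0.6205).
‖u_3‖ = 1.3644, so q_3 = (-0.8269, -0.3308, 0.4548).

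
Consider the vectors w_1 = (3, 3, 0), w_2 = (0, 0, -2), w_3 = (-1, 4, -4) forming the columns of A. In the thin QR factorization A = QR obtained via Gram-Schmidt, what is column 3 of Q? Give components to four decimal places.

w_1 = (3, 3, 0); ‖w_1‖ = 4.2426, so e_1 = (0.7071, 0.7071, 0.0000).
e_1·w_2 = 0.7071·0 + 0.7071·0 + 0.0000·(-2) = 0.0000.
u_2 = w_2 + 0.0000·e_1 = (0.0000, 0.0000, -2.0000).
‖u_2‖ = 2.0000, so e_2 = (0.0000, 0.0000, -1.0000).
e_1·w_3 = 0.7071·(-1) + 0.7071·4 + 0.0000·(-4) = 2.1213; e_2·w_3 = 0.0000·(-1) + 0.0000·4 + (-1.0000)·(-4) = 4.0000.
u_3 = w_3 − 2.1213·e_1 − 4.0000·e_2 = (-2.5000, 2.5000, 0.0000).
‖u_3‖ = 3.5355, so e_3 = (-0.7071, 0.7071, 0.0000).

e_3 = (-0.7071, 0.7071, 0.0000)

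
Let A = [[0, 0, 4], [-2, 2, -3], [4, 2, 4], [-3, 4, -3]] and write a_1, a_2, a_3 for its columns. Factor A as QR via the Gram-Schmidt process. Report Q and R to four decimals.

Q = [[0.0000, 0.0000, 0.9769], [-0.3714, 0.3102, -0.1870], [0.7428, 0.6648, -0.0170], [-0.5571, 0.6796, 0.1020]], R = [[5.3852, -1.4856, 5.7566], [0.0000, 4.6683, -0.3102], [0.0000, 0.0000, 4.0946]]

a_1 = (0, -2, 4, -3); ‖a_1‖ = 5.3852, so q_1 = (0.0000, -0.3714, 0.7428, -0.5571).
q_1·a_2 = 0.0000·0 + (-0.3714)·2 + 0.7428·2 + (-0.5571)·4 = -1.4856.
u_2 = a_2 + 1.4856·q_1 = (0.0000, 1.4483, 3.1034, 3.1724).
‖u_2‖ = 4.6683, so q_2 = (0.0000, 0.3102, 0.6648, 0.6796).
q_1·a_3 = 0.0000·4 + (-0.3714)·(-3) + 0.7428·4 + (-0.5571)·(-3) = 5.7566; q_2·a_3 = 0.0000·4 + 0.3102·(-3) + 0.6648·4 + 0.6796·(-3) = -0.3102.
u_3 = a_3 − 5.7566·q_1 + 0.3102·q_2 = (4.0000, -0.7658, -0.0696, 0.4177).
‖u_3‖ = 4.0946, so q_3 = (0.9769, -0.1870, -0.0170, 0.1020).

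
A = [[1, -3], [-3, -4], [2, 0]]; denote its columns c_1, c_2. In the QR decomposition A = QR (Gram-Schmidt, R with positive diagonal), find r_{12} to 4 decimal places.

e_1 = c_1/‖c_1‖ = (1, -3, 2)/3.7417 = (0.2673, -0.8018, 0.5345).
r_{12} = e_1·c_2 = 2.4054.

r_{12} = 2.4054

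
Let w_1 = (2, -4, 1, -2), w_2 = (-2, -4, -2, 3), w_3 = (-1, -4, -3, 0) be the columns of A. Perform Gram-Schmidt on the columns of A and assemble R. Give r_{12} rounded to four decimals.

w_1 = (2, -4, 1, -2); ‖w_1‖ = 5.0000, so e_1 = (0.4000, -0.8000, 0.2000, -0.4000).
r_{12} = e_1·w_2 = 0.8000.

r_{12} = 0.8000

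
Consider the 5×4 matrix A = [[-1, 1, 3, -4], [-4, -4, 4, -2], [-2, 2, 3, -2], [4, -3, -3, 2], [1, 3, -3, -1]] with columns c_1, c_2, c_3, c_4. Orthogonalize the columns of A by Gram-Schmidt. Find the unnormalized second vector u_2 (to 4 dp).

u_2 = (1.0526, -3.7895, 2.1053, -3.2105, 2.9474)

c_1 = (-1, -4, -2, 4, 1); ‖c_1‖ = 6.1644, so q_1 = (-0.1622, -0.6489, -0.3244, 0.6489, 0.1622).
q_1·c_2 = (-0.1622)·1 + (-0.6489)·(-4) + (-0.3244)·2 + 0.6489·(-3) + 0.1622·3 = 0.3244.
u_2 = c_2 − 0.3244·q_1 = (1.0526, -3.7895, 2.1053, -3.2105, 2.9474).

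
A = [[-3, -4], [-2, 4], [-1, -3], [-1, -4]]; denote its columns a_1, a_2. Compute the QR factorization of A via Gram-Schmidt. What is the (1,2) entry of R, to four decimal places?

r_{12} = 2.8402

a_1 = (-3, -2, -1, -1); ‖a_1‖ = 3.8730, so q_1 = (-0.7746, -0.5164, -0.2582, -0.2582).
r_{12} = q_1·a_2 = 2.8402.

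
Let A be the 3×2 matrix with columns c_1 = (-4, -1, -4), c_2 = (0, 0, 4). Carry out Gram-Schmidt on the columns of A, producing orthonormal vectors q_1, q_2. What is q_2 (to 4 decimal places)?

q_2 = (-0.6755, -0.1689, 0.7177)

q_1 = c_1/‖c_1‖ = (-4, -1, -4)/5.7446 = (-0.6963, -0.1741, -0.6963).
r_{12} = q_1·c_2 = -2.7852.
u_2 = c_2 + 2.7852·q_1 = (-1.9394, -0.4848, 2.0606).
‖u_2‖ = 2.8710, so q_2 = (-0.6755, -0.1689, 0.7177).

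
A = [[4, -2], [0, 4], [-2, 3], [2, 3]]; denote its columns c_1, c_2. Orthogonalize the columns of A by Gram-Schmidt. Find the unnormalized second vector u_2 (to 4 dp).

e_1 = c_1/‖c_1‖ = (4, 0, -2, 2)/4.8990 = (0.8165, 0.0000, -0.4082, 0.4082).
r_{12} = e_1·c_2 = -1.6330.
u_2 = c_2 + 1.6330·e_1 = (-0.6667, 4.0000, 2.3333, 3.6667).

u_2 = (-0.6667, 4.0000, 2.3333, 3.6667)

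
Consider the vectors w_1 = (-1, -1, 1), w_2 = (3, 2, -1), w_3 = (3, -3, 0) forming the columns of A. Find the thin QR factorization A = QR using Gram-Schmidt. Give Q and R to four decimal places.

e_1 = w_1/‖w_1‖ = (-1, -1, 1)/1.7321 = (-0.5774, -0.5774, 0.5774).
r_{12} = e_1·w_2 = -3.4641.
u_2 = w_2 + 3.4641·e_1 = (1.0000, 0.0000, 1.0000).
‖u_2‖ = 1.4142, so e_2 = (0.7071, 0.0000, 0.7071).
r_{13} = e_1·w_3 = 0.0000; r_{23} = e_2·w_3 = 2.1213.
u_3 = w_3 + 0.0000·e_1 − 2.1213·e_2 = (1.5000, -3.0000, -1.5000).
‖u_3‖ = 3.6742, so e_3 = (0.4082, -0.8165, -0.4082).

Q = [[-0.5774, 0.7071, 0.4082], [-0.5774, 0.0000, -0.8165], [0.5774, 0.7071, -0.4082]], R = [[1.7321, -3.4641, 0.0000], [0.0000, 1.4142, 2.1213], [0.0000, 0.0000, 3.6742]]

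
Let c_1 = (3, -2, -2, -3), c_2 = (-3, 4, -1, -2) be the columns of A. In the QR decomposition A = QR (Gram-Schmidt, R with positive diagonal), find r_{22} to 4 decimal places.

r_{22} = 5.1850

c_1 = (3, -2, -2, -3); ‖c_1‖ = 5.0990, so q_1 = (0.5883, -0.3922, -0.3922, -0.5883).
q_1·c_2 = 0.5883·(-3) + (-0.3922)·4 + (-0.3922)·(-1) + (-0.5883)·(-2) = -1.7650.
u_2 = c_2 + 1.7650·q_1 = (-1.9615, 3.3077, -1.6923, -3.0385).
r_{22} = ‖u_2‖ = 5.1850.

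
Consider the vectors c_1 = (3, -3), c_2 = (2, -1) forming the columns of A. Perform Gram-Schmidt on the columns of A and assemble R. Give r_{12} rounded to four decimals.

r_{12} = 2.1213

c_1 = (3, -3); ‖c_1‖ = 4.2426, so q_1 = (0.7071, -0.7071).
r_{12} = q_1·c_2 = 2.1213.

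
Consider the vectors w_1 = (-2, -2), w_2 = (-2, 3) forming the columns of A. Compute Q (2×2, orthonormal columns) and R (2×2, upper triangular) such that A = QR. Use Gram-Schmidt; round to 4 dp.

Q = [[-0.7071, -0.7071], [-0.7071, 0.7071]], R = [[2.8284, -0.7071], [0.0000, 3.5355]]

w_1 = (-2, -2); ‖w_1‖ = 2.8284, so q_1 = (-0.7071, -0.7071).
q_1·w_2 = (-0.7071)·(-2) + (-0.7071)·3 = -0.7071.
u_2 = w_2 + 0.7071·q_1 = (-2.5000, 2.5000).
‖u_2‖ = 3.5355, so q_2 = (-0.7071, 0.7071).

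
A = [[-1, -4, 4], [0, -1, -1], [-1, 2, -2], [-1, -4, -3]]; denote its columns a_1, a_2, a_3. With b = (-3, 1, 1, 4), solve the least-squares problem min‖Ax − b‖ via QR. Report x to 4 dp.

a_1 = (-1, 0, -1, -1); ‖a_1‖ = 1.7321, so q_1 = (-0.5774, 0.0000, -0.5774, -0.5774).
q_1·a_2 = (-0.5774)·(-4) + 0.0000·(-1) + (-0.5774)·2 + (-0.5774)·(-4) = 3.4641.
u_2 = a_2 − 3.4641·q_1 = (-2.0000, -1.0000, 4.0000, -2.0000).
‖u_2‖ = 5.0000, so q_2 = (-0.4000, -0.2000, 0.8000, -0.4000).
q_1·a_3 = (-0.5774)·4 + 0.0000·(-1) + (-0.5774)·(-2) + (-0.5774)·(-3) = 0.5774; q_2·a_3 = (-0.4000)·4 + (-0.2000)·(-1) + 0.8000·(-2) + (-0.4000)·(-3) = -1.8000.
u_3 = a_3 − 0.5774·q_1 + 1.8000·q_2 = (3.6133, -1.3600, -0.2267, -3.3867).
‖u_3‖ = 5.1407, so q_3 = (0.7029, -0.2646, -0.0441, -0.6588).
Qᵀb = (-1.1547, 0.2000, -5.0525).
Back-substitute: x_3 = -5.0525/5.1407 = -0.9828.
x_2 = (0.2000 + 1.8000·(-0.9828))/5.0000 = -0.3138.
x_1 = (-1.1547 − 3.4641·(-0.3138) − 0.5774·(-0.9828))/1.7321 = 0.2886.

x = (0.2886, -0.3138, -0.9828)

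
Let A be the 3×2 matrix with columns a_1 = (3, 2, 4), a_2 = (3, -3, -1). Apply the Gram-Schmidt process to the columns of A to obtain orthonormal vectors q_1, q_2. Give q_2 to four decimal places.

q_2 = (0.7126, -0.6730, -0.1980)

a_1 = (3, 2, 4); ‖a_1‖ = 5.3852, so q_1 = (0.5571, 0.3714, 0.7428).
q_1·a_2 = 0.5571·3 + 0.3714·(-3) + 0.7428·(-1) = -0.1857.
u_2 = a_2 + 0.1857·q_1 = (3.1034, -2.9310, -0.8621).
‖u_2‖ = 4.3549, so q_2 = (0.7126, -0.6730, -0.1980).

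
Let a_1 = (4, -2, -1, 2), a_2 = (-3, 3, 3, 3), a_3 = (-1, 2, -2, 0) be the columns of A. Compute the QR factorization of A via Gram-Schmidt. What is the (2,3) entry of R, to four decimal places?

r_{23} = -0.1155

a_1 = (4, -2, -1, 2); ‖a_1‖ = 5.0000, so e_1 = (0.8000, -0.4000, -0.2000, 0.4000).
e_1·a_2 = 0.8000·(-3) + (-0.4000)·3 + (-0.2000)·3 + 0.4000·3 = -3.0000.
u_2 = a_2 + 3.0000·e_1 = (-0.6000, 1.8000, 2.4000, 4.2000).
‖u_2‖ = 5.1962, so e_2 = (-0.1155, 0.3464, 0.4619, 0.8083).
r_{23} = e_2·a_3 = -0.1155.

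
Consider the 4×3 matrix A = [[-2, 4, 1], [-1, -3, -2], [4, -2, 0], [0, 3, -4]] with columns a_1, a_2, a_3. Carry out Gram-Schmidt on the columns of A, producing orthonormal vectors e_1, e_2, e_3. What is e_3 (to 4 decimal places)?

e_3 = (0.2593, -0.4907, 0.0070, -0.8318)

e_1 = a_1/‖a_1‖ = (-2, -1, 4, 0)/4.5826 = (-0.4364, -0.2182, 0.8729, 0.0000).
r_{12} = e_1·a_2 = -2.8368.
u_2 = a_2 + 2.8368·e_1 = (2.7619, -3.6190, 0.4762, 3.0000).
‖u_2‖ = 5.4729, so e_2 = (0.5047, -0.6613, 0.0870, 0.5482).
r_{13} = e_1·a_3 = 0.0000; r_{23} = e_2·a_3 = -0.3654.
u_3 = a_3 + 0.0000·e_1 + 0.3654·e_2 = (1.1844, -2.2417, 0.0318, -3.7997).
‖u_3‖ = 4.5680, so e_3 = (0.2593, -0.4907, 0.0070, -0.8318).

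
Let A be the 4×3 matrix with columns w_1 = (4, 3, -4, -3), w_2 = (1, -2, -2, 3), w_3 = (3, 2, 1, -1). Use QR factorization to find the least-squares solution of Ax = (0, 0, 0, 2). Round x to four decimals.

x = (-0.1677, 0.3742, 0.2065)

q_1 = w_1/‖w_1‖ = (4, 3, -4, -3)/7.0711 = (0.5657, 0.4243, -0.5657, -0.4243).
r_{12} = q_1·w_2 = -0.4243.
u_2 = w_2 + 0.4243·q_1 = (1.2400, -1.8200, -2.2400, 2.8200).
‖u_2‖ = 4.2214, so q_2 = (0.2937, -0.4311, -0.5306, 0.6680).
r_{13} = q_1·w_3 = 2.4042; r_{23} = q_2·w_3 = -1.1797.
u_3 = w_3 − 2.4042·q_1 + 1.1797·q_2 = (1.9865, 0.4714, 1.7340, 0.8081).
‖u_3‖ = 2.7979, so q_3 = (0.7100, 0.1685, 0.6198, 0.2888).
Qᵀb = (-0.8485, 1.3361, 0.5776).
Back-substitute: x_3 = 0.5776/2.7979 = 0.2065.
x_2 = (1.3361 + 1.1797·0.2065)/4.2214 = 0.3742.
x_1 = (-0.8485 + 0.4243·0.3742 − 2.4042·0.2065)/7.0711 = -0.1677.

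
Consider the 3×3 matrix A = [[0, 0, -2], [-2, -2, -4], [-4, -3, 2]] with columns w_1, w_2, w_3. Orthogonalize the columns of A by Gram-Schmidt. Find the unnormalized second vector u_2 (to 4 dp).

w_1 = (0, -2, -4); ‖w_1‖ = 4.4721, so e_1 = (0.0000, -0.4472, -0.8944).
e_1·w_2 = 0.0000·0 + (-0.4472)·(-2) + (-0.8944)·(-3) = 3.5777.
u_2 = w_2 − 3.5777·e_1 = (0.0000, -0.4000, 0.2000).

u_2 = (0.0000, -0.4000, 0.2000)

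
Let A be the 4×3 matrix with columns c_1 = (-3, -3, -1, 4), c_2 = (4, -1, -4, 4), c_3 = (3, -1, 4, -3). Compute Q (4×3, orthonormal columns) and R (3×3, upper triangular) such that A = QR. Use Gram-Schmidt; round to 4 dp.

q_1 = c_1/‖c_1‖ = (-3, -3, -1, 4)/5.9161 = (-0.5071, -0.5071, -0.1690, 0.6761).
r_{12} = q_1·c_2 = 1.8593.
u_2 = c_2 − 1.8593·q_1 = (4.9429, -0.0571, -3.6857, 2.7429).
‖u_2‖ = 6.7485, so q_2 = (0.7324, -0.0085, -0.5461, 0.4064).
r_{13} = q_1·c_3 = -3.7187; r_{23} = q_2·c_3 = -1.1981.
u_3 = c_3 + 3.7187·q_1 + 1.1981·q_2 = (1.9918, -2.8959, 2.7171, 0.0013).
‖u_3‖ = 4.4425, so q_3 = (0.4484, -0.6519, 0.6116, 0.0003).

Q = [[-0.5071, 0.7324, 0.4484], [-0.5071, -0.0085, -0.6519], [-0.1690, -0.5461, 0.6116], [0.6761, 0.4064, 0.0003]], R = [[5.9161, 1.8593, -3.7187], [0.0000, 6.7485, -1.1981], [0.0000, 0.0000, 4.4425]]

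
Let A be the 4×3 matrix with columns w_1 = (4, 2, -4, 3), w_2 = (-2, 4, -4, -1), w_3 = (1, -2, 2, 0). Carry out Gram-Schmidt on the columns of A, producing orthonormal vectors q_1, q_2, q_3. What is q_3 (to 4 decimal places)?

q_3 = (0.5323, -0.0706, -0.1283, -0.8338)

w_1 = (4, 2, -4, 3); ‖w_1‖ = 6.7082, so q_1 = (0.5963, 0.2981, -0.5963, 0.4472).
q_1·w_2 = 0.5963·(-2) + 0.2981·4 + (-0.5963)·(-4) + 0.4472·(-1) = 1.9379.
u_2 = w_2 − 1.9379·q_1 = (-3.1556, 3.4222, -2.8444, -1.8667).
‖u_2‖ = 5.7658, so q_2 = (-0.5473, 0.5935, -0.4933, -0.3237).
q_1·w_3 = 0.5963·1 + 0.2981·(-2) + (-0.5963)·2 + 0.4472·0 = -1.1926; q_2·w_3 = (-0.5473)·1 + 0.5935·(-2) + (-0.4933)·2 + (-0.3237)·0 = -2.7210.
u_3 = w_3 + 1.1926·q_1 + 2.7210·q_2 = (0.2219, -0.0294, -0.0535, -0.3476).
‖u_3‖ = 0.4169, so q_3 = (0.5323, -0.0706, -0.1283, -0.8338).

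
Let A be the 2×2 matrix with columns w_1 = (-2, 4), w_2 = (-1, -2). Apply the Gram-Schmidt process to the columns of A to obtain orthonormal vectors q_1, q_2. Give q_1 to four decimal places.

w_1 = (-2, 4); ‖w_1‖ = 4.4721, so q_1 = (-0.4472, 0.8944).

q_1 = (-0.4472, 0.8944)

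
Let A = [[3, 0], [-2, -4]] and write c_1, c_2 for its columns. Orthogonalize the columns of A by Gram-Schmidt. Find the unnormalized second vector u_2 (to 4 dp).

c_1 = (3, -2); ‖c_1‖ = 3.6056, so e_1 = (0.8321, -0.5547).
e_1·c_2 = 0.8321·0 + (-0.5547)·(-4) = 2.2188.
u_2 = c_2 − 2.2188·e_1 = (-1.8462, -2.7692).

u_2 = (-1.8462, -2.7692)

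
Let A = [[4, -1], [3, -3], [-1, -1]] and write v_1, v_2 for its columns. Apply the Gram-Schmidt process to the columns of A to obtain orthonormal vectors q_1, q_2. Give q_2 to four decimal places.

v_1 = (4, 3, -1); ‖v_1‖ = 5.0990, so q_1 = (0.7845, 0.5883, -0.1961).
q_1·v_2 = 0.7845·(-1) + 0.5883·(-3) + (-0.1961)·(-1) = -2.3534.
u_2 = v_2 + 2.3534·q_1 = (0.8462, -1.6154, -1.4615).
‖u_2‖ = 2.3370, so q_2 = (0.3621, -0.6912, -0.6254).

q_2 = (0.3621, -0.6912, -0.6254)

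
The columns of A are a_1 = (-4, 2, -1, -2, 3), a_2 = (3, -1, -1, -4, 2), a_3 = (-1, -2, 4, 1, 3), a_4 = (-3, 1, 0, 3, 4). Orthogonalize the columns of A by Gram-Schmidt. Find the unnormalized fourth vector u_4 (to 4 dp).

u_4 = (0.9627, 0.2833, -1.5455, 1.9909, 1.9068)

a_1 = (-4, 2, -1, -2, 3); ‖a_1‖ = 5.8310, so e_1 = (-0.6860, 0.3430, -0.1715, -0.3430, 0.5145).
e_1·a_2 = (-0.6860)·3 + 0.3430·(-1) + (-0.1715)·(-1) + (-0.3430)·(-4) + 0.5145·2 = 0.1715.
u_2 = a_2 − 0.1715·e_1 = (3.1176, -1.0588, -0.9706, -3.9412, 1.9118).
‖u_2‖ = 5.5651, so e_2 = (0.5602, -0.1903, -0.1744, -0.7082, 0.3435).
e_1·a_3 = (-0.6860)·(-1) + 0.3430·(-2) + (-0.1715)·4 + (-0.3430)·1 + 0.5145·3 = 0.5145; e_2·a_3 = 0.5602·(-1) + (-0.1903)·(-2) + (-0.1744)·4 + (-0.7082)·1 + 0.3435·3 = -0.5549.
u_3 = a_3 − 0.5145·e_1 + 0.5549·e_2 = (-0.3362, -2.2821, 3.9915, 0.7835, 2.9259).
‖u_3‖ = 5.5161, so e_3 = (-0.0609, -0.4137, 0.7236, 0.1420, 0.5304).
e_1·a_4 = (-0.6860)·(-3) + 0.3430·1 + (-0.1715)·0 + (-0.3430)·3 + 0.5145·4 = 3.4300; e_2·a_4 = 0.5602·(-3) + (-0.1903)·1 + (-0.1744)·0 + (-0.7082)·3 + 0.3435·4 = -2.6214; e_3·a_4 = (-0.0609)·(-3) + (-0.4137)·1 + 0.7236·0 + 0.1420·3 + 0.5304·4 = 2.3170.
u_4 = a_4 − 3.4300·e_1 + 2.6214·e_2 − 2.3170·e_3 = (0.9627, 0.2833, -1.5455, 1.9909, 1.9068).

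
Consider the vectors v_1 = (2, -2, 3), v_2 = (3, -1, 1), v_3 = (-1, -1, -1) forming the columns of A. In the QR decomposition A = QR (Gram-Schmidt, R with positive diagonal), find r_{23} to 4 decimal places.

r_{23} = -0.5374

v_1 = (2, -2, 3); ‖v_1‖ = 4.1231, so q_1 = (0.4851, -0.4851, 0.7276).
q_1·v_2 = 0.4851·3 + (-0.4851)·(-1) + 0.7276·1 = 2.6679.
u_2 = v_2 − 2.6679·q_1 = (1.7059, 0.2941, -0.9412).
‖u_2‖ = 1.9704, so q_2 = (0.8658, 0.1493, -0.4777).
r_{23} = q_2·v_3 = -0.5374.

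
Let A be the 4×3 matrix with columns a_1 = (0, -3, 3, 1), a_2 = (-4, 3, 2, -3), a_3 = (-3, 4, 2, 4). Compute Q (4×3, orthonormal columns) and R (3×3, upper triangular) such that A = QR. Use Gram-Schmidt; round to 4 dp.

Q = [[0.0000, -0.6657, -0.2098], [-0.6882, 0.3416, 0.4544], [0.6882, 0.4905, 0.1716], [0.2294, -0.4467, 0.8485]], R = [[4.3589, -1.3765, -0.4588], [0.0000, 6.0088, 2.5577], [0.0000, 0.0000, 6.1845]]

a_1 = (0, -3, 3, 1); ‖a_1‖ = 4.3589, so e_1 = (0.0000, -0.6882, 0.6882, 0.2294).
e_1·a_2 = 0.0000·(-4) + (-0.6882)·3 + 0.6882·2 + 0.2294·(-3) = -1.3765.
u_2 = a_2 + 1.3765·e_1 = (-4.0000, 2.0526, 2.9474, -2.6842).
‖u_2‖ = 6.0088, so e_2 = (-0.6657, 0.3416, 0.4905, -0.4467).
e_1·a_3 = 0.0000·(-3) + (-0.6882)·4 + 0.6882·2 + 0.2294·4 = -0.4588; e_2·a_3 = (-0.6657)·(-3) + 0.3416·4 + 0.4905·2 + (-0.4467)·4 = 2.5577.
u_3 = a_3 + 0.4588·e_1 − 2.5577·e_2 = (-1.2974, 2.8105, 1.0612, 5.2478).
‖u_3‖ = 6.1845, so e_3 = (-0.2098, 0.4544, 0.1716, 0.8485).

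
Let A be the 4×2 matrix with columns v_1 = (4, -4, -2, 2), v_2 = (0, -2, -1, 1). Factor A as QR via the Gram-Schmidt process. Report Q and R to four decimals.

v_1 = (4, -4, -2, 2); ‖v_1‖ = 6.3246, so q_1 = (0.6325, -0.6325, -0.3162, 0.3162).
q_1·v_2 = 0.6325·0 + (-0.6325)·(-2) + (-0.3162)·(-1) + 0.3162·1 = 1.8974.
u_2 = v_2 − 1.8974·q_1 = (-1.2000, -0.8000, -0.4000, 0.4000).
‖u_2‖ = 1.5492, so q_2 = (-0.7746, -0.5164, -0.2582, 0.2582).

Q = [[0.6325, -0.7746], [-0.6325, -0.5164], [-0.3162, -0.2582], [0.3162, 0.2582]], R = [[6.3246, 1.8974], [0.0000, 1.5492]]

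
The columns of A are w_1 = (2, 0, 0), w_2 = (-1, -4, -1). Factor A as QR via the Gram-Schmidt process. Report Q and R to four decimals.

Q = [[1.0000, 0.0000], [0.0000, -0.9701], [0.0000, -0.2425]], R = [[2.0000, -1.0000], [0.0000, 4.1231]]

e_1 = w_1/‖w_1‖ = (2, 0, 0)/2.0000 = (1.0000, 0.0000, 0.0000).
r_{12} = e_1·w_2 = -1.0000.
u_2 = w_2 + 1.0000·e_1 = (0.0000, -4.0000, -1.0000).
‖u_2‖ = 4.1231, so e_2 = (0.0000, -0.9701, -0.2425).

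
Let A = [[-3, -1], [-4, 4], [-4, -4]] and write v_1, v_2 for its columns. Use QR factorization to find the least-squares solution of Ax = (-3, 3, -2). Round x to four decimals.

v_1 = (-3, -4, -4); ‖v_1‖ = 6.4031, so e_1 = (-0.4685, -0.6247, -0.6247).
e_1·v_2 = (-0.4685)·(-1) + (-0.6247)·4 + (-0.6247)·(-4) = 0.4685.
u_2 = v_2 − 0.4685·e_1 = (-0.7805, 4.2927, -3.7073).
‖u_2‖ = 5.7254, so e_2 = (-0.1363, 0.7498, -0.6475).
Qᵀb = (0.7809, 3.9533).
Back-substitute: x_2 = 3.9533/5.7254 = 0.6905.
x_1 = (0.7809 − 0.4685·0.6905)/6.4031 = 0.0714.

x = (0.0714, 0.6905)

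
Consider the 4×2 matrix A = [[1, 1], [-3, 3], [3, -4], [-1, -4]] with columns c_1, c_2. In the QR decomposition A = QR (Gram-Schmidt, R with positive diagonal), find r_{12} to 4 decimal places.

e_1 = c_1/‖c_1‖ = (1, -3, 3, -1)/4.4721 = (0.2236, -0.6708, 0.6708, -0.2236).
r_{12} = e_1·c_2 = -3.5777.

r_{12} = -3.5777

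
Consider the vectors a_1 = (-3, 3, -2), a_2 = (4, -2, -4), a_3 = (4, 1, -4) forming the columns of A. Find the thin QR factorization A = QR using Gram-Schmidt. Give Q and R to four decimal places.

a_1 = (-3, 3, -2); ‖a_1‖ = 4.6904, so e_1 = (-0.6396, 0.6396, -0.4264).
e_1·a_2 = (-0.6396)·4 + 0.6396·(-2) + (-0.4264)·(-4) = -2.1320.
u_2 = a_2 + 2.1320·e_1 = (2.6364, -0.6364, -4.9091).
‖u_2‖ = 5.6084, so e_2 = (0.4701, -0.1135, -0.8753).
e_1·a_3 = (-0.6396)·4 + 0.6396·1 + (-0.4264)·(-4) = -0.2132; e_2·a_3 = 0.4701·4 + (-0.1135)·1 + (-0.8753)·(-4) = 5.2680.
u_3 = a_3 + 0.2132·e_1 − 5.2680·e_2 = (1.3873, 1.7341, 0.5202).
‖u_3‖ = 2.2809, so e_3 = (0.6082, 0.7603, 0.2281).

Q = [[-0.6396, 0.4701, 0.6082], [0.6396, -0.1135, 0.7603], [-0.4264, -0.8753, 0.2281]], R = [[4.6904, -2.1320, -0.2132], [0.0000, 5.6084, 5.2680], [0.0000, 0.0000, 2.2809]]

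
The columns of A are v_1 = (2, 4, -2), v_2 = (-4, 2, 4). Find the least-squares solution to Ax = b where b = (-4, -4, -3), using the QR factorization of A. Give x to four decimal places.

x = (-0.8500, -0.3000)

v_1 = (2, 4, -2); ‖v_1‖ = 4.8990, so e_1 = (0.4082, 0.8165, -0.4082).
e_1·v_2 = 0.4082·(-4) + 0.8165·2 + (-0.4082)·4 = -1.6330.
u_2 = v_2 + 1.6330·e_1 = (-3.3333, 3.3333, 3.3333).
‖u_2‖ = 5.7735, so e_2 = (-0.5774, 0.5774, 0.5774).
Qᵀb = (-3.6742, -1.7321).
Back-substitute: x_2 = -1.7321/5.7735 = -0.3000.
x_1 = (-3.6742 + 1.6330·(-0.3000))/4.8990 = -0.8500.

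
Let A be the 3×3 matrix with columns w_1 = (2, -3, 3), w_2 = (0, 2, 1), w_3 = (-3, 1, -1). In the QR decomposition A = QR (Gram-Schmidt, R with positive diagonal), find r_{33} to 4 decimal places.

r_{33} = 2.0896

w_1 = (2, -3, 3); ‖w_1‖ = 4.6904, so q_1 = (0.4264, -0.6396, 0.6396).
q_1·w_2 = 0.4264·0 + (-0.6396)·2 + 0.6396·1 = -0.6396.
u_2 = w_2 + 0.6396·q_1 = (0.2727, 1.5909, 1.4091).
‖u_2‖ = 2.1426, so q_2 = (0.1273, 0.7425, 0.6576).
q_1·w_3 = 0.4264·(-3) + (-0.6396)·1 + 0.6396·(-1) = -2.5584; q_2·w_3 = 0.1273·(-3) + 0.7425·1 + 0.6576·(-1) = -0.2970.
u_3 = w_3 + 2.5584·q_1 + 0.2970·q_2 = (-1.8713, -0.4158, 0.8317).
r_{33} = ‖u_3‖ = 2.0896.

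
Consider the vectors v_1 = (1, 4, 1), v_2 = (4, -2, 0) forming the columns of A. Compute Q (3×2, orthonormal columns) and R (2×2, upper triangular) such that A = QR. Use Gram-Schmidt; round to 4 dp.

Q = [[0.2357, 0.9658], [0.9428, -0.2542], [0.2357, 0.0508]], R = [[4.2426, -0.9428], [0.0000, 4.3716]]

v_1 = (1, 4, 1); ‖v_1‖ = 4.2426, so q_1 = (0.2357, 0.9428, 0.2357).
q_1·v_2 = 0.2357·4 + 0.9428·(-2) + 0.2357·0 = -0.9428.
u_2 = v_2 + 0.9428·q_1 = (4.2222, -1.1111, 0.2222).
‖u_2‖ = 4.3716, so q_2 = (0.9658, -0.2542, 0.0508).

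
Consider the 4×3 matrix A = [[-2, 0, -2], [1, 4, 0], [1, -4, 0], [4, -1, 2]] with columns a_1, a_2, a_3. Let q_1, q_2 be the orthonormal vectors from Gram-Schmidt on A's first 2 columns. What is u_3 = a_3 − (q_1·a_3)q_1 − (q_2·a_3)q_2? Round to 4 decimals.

u_3 = (-0.9070, -0.5690, -0.5239, -0.1803)

q_1 = a_1/‖a_1‖ = (-2, 1, 1, 4)/4.6904 = (-0.4264, 0.2132, 0.2132, 0.8528).
r_{12} = q_1·a_2 = -0.8528.
u_2 = a_2 + 0.8528·q_1 = (-0.3636, 4.1818, -3.8182, -0.2727).
‖u_2‖ = 5.6809, so q_2 = (-0.0640, 0.7361, -0.6721, -0.0480).
r_{13} = q_1·a_3 = 2.5584; r_{23} = q_2·a_3 = 0.0320.
u_3 = a_3 − 2.5584·q_1 − 0.0320·q_2 = (-0.9070, -0.5690, -0.5239, -0.1803).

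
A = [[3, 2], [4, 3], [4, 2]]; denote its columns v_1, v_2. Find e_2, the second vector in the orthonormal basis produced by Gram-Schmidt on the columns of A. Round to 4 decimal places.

e_1 = v_1/‖v_1‖ = (3, 4, 4)/6.4031 = (0.4685, 0.6247, 0.6247).
r_{12} = e_1·v_2 = 4.0605.
u_2 = v_2 − 4.0605·e_1 = (0.0976, 0.4634, -0.5366).
‖u_2‖ = 0.7157, so e_2 = (0.1363, 0.6475, -0.7498).

e_2 = (0.1363, 0.6475, -0.7498)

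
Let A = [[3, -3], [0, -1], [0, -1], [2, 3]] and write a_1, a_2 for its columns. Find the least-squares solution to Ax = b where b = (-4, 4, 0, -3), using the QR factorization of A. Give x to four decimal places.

x = (-1.4462, -0.2669)

e_1 = a_1/‖a_1‖ = (3, 0, 0, 2)/3.6056 = (0.8321, 0.0000, 0.0000, 0.5547).
r_{12} = e_1·a_2 = -0.8321.
u_2 = a_2 + 0.8321·e_1 = (-2.3077, -1.0000, -1.0000, 3.4615).
‖u_2‖ = 4.3941, so e_2 = (-0.5252, -0.2276, -0.2276, 0.7878).
Qᵀb = (-4.9923, -1.1729).
Back-substitute: x_2 = -1.1729/4.3941 = -0.2669.
x_1 = (-4.9923 + 0.8321·(-0.2669))/3.6056 = -1.4462.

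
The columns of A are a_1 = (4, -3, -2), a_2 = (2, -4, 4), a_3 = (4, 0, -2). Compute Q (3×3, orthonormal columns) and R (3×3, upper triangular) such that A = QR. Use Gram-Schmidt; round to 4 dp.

a_1 = (4, -3, -2); ‖a_1‖ = 5.3852, so e_1 = (0.7428, -0.5571, -0.3714).
e_1·a_2 = 0.7428·2 + (-0.5571)·(-4) + (-0.3714)·4 = 2.2283.
u_2 = a_2 − 2.2283·e_1 = (0.3448, -2.7586, 4.8276).
‖u_2‖ = 5.5709, so e_2 = (0.0619, -0.4952, 0.8666).
e_1·a_3 = 0.7428·4 + (-0.5571)·0 + (-0.3714)·(-2) = 3.7139; e_2·a_3 = 0.0619·4 + (-0.4952)·0 + 0.8666·(-2) = -1.4856.
u_3 = a_3 − 3.7139·e_1 + 1.4856·e_2 = (1.3333, 1.3333, 0.6667).
‖u_3‖ = 2.0000, so e_3 = (0.6667, 0.6667, 0.3333).

Q = [[0.7428, 0.0619, 0.6667], [-0.5571, -0.4952, 0.6667], [-0.3714, 0.8666, 0.3333]], R = [[5.3852, 2.2283, 3.7139], [0.0000, 5.5709, -1.4856], [0.0000, 0.0000, 2.0000]]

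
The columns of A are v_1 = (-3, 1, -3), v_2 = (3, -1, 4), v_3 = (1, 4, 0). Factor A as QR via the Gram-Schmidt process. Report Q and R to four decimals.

q_1 = v_1/‖v_1‖ = (-3, 1, -3)/4.3589 = (-0.6882, 0.2294, -0.6882).
r_{12} = q_1·v_2 = -5.0471.
u_2 = v_2 + 5.0471·q_1 = (-0.4737, 0.1579, 0.5263).
‖u_2‖ = 0.7255, so q_2 = (-0.6529, 0.2176, 0.7255).
r_{13} = q_1·v_3 = 0.2294; r_{23} = q_2·v_3 = 0.2176.
u_3 = v_3 − 0.2294·q_1 − 0.2176·q_2 = (1.3000, 3.9000, 0.0000).
‖u_3‖ = 4.1110, so q_3 = (0.3162, 0.9487, 0.0000).

Q = [[-0.6882, -0.6529, 0.3162], [0.2294, 0.2176, 0.9487], [-0.6882, 0.7255, 0.0000]], R = [[4.3589, -5.0471, 0.2294], [0.0000, 0.7255, 0.2176], [0.0000, 0.0000, 4.1110]]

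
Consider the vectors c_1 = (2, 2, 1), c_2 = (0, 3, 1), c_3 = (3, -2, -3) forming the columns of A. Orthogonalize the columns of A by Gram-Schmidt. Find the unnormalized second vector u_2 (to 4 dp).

u_2 = (-1.5556, 1.4444, 0.2222)

c_1 = (2, 2, 1); ‖c_1‖ = 3.0000, so e_1 = (0.6667, 0.6667, 0.3333).
e_1·c_2 = 0.6667·0 + 0.6667·3 + 0.3333·1 = 2.3333.
u_2 = c_2 − 2.3333·e_1 = (-1.5556, 1.4444, 0.2222).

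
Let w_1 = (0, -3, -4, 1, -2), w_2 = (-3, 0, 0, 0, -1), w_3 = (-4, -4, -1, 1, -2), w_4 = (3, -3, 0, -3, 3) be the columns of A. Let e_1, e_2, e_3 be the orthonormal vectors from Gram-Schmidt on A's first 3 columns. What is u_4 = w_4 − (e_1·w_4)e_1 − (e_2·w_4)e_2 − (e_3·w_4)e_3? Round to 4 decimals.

u_4 = (-0.5005, -0.8660, -0.9560, -3.4189, 1.5014)

w_1 = (0, -3, -4, 1, -2); ‖w_1‖ = 5.4772, so e_1 = (0.0000, -0.5477, -0.7303, 0.1826, -0.3651).
e_1·w_2 = 0.0000·(-3) + (-0.5477)·0 + (-0.7303)·0 + 0.1826·0 + (-0.3651)·(-1) = 0.3651.
u_2 = w_2 − 0.3651·e_1 = (-3.0000, 0.2000, 0.2667, -0.0667, -0.8667).
‖u_2‖ = 3.1411, so e_2 = (-0.9551, 0.0637, 0.0849, -0.0212, -0.2759).
e_1·w_3 = 0.0000·(-4) + (-0.5477)·(-4) + (-0.7303)·(-1) + 0.1826·1 + (-0.3651)·(-2) = 3.8341; e_2·w_3 = (-0.9551)·(-4) + 0.0637·(-4) + 0.0849·(-1) + (-0.0212)·1 + (-0.2759)·(-2) = 4.0113.
u_3 = w_3 − 3.8341·e_1 − 4.0113·e_2 = (-0.1689, -2.1554, 1.4595, 0.3851, 0.5068).
‖u_3‖ = 2.6850, so e_3 = (-0.0629, -0.8027, 0.5436, 0.1434, 0.1887).
e_1·w_4 = 0.0000·3 + (-0.5477)·(-3) + (-0.7303)·0 + 0.1826·(-3) + (-0.3651)·3 = 0.0000; e_2·w_4 = (-0.9551)·3 + 0.0637·(-3) + 0.0849·0 + (-0.0212)·(-3) + (-0.2759)·3 = -3.8203; e_3·w_4 = (-0.0629)·3 + (-0.8027)·(-3) + 0.5436·0 + 0.1434·(-3) + 0.1887·3 = 2.3554.
u_4 = w_4 + 0.0000·e_1 + 3.8203·e_2 − 2.3554·e_3 = (-0.5005, -0.8660, -0.9560, -3.4189, 1.5014).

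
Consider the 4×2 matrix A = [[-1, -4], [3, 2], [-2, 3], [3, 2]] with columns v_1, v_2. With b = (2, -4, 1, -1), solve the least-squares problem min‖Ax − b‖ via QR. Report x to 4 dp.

x = (-0.7238, -0.2352)

v_1 = (-1, 3, -2, 3); ‖v_1‖ = 4.7958, so e_1 = (-0.2085, 0.6255, -0.4170, 0.6255).
e_1·v_2 = (-0.2085)·(-4) + 0.6255·2 + (-0.4170)·3 + 0.6255·2 = 2.0851.
u_2 = v_2 − 2.0851·e_1 = (-3.5652, 0.6957, 3.8696, 0.6957).
‖u_2‖ = 5.3528, so e_2 = (-0.6661, 0.1300, 0.7229, 0.1300).
Qᵀb = (-3.9618, -1.2590).
Back-substitute: x_2 = -1.2590/5.3528 = -0.2352.
x_1 = (-3.9618 − 2.0851·(-0.2352))/4.7958 = -0.7238.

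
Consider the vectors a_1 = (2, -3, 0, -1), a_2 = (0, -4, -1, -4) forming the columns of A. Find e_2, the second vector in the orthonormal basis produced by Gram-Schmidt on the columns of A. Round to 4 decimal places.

a_1 = (2, -3, 0, -1); ‖a_1‖ = 3.7417, so e_1 = (0.5345, -0.8018, 0.0000, -0.2673).
e_1·a_2 = 0.5345·0 + (-0.8018)·(-4) + 0.0000·(-1) + (-0.2673)·(-4) = 4.2762.
u_2 = a_2 − 4.2762·e_1 = (-2.2857, -0.5714, -1.0000, -2.8571).
‖u_2‖ = 3.8359, so e_2 = (-0.5959, -0.1490, -0.2607, -0.7448).

e_2 = (-0.5959, -0.1490, -0.2607, -0.7448)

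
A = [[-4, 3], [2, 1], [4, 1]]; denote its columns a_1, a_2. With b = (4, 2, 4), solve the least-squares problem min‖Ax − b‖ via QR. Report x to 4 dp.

a_1 = (-4, 2, 4); ‖a_1‖ = 6.0000, so q_1 = (-0.6667, 0.3333, 0.6667).
q_1·a_2 = (-0.6667)·3 + 0.3333·1 + 0.6667·1 = -1.0000.
u_2 = a_2 + 1.0000·q_1 = (2.3333, 1.3333, 1.6667).
‖u_2‖ = 3.1623, so q_2 = (0.7379, 0.4216, 0.5270).
Qᵀb = (0.6667, 5.9029).
Back-substitute: x_2 = 5.9029/3.1623 = 1.8667.
x_1 = (0.6667 + 1.0000·1.8667)/6.0000 = 0.4222.

x = (0.4222, 1.8667)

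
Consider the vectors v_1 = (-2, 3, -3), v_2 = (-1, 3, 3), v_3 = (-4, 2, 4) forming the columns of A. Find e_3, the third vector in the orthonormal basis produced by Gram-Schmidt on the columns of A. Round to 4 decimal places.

e_3 = (-0.8847, -0.4423, 0.1474)

v_1 = (-2, 3, -3); ‖v_1‖ = 4.6904, so e_1 = (-0.4264, 0.6396, -0.6396).
e_1·v_2 = (-0.4264)·(-1) + 0.6396·3 + (-0.6396)·3 = 0.4264.
u_2 = v_2 − 0.4264·e_1 = (-0.8182, 2.7273, 3.2727).
‖u_2‖ = 4.3380, so e_2 = (-0.1886, 0.6287, 0.7544).
e_1·v_3 = (-0.4264)·(-4) + 0.6396·2 + (-0.6396)·4 = 0.4264; e_2·v_3 = (-0.1886)·(-4) + 0.6287·2 + 0.7544·4 = 5.0296.
u_3 = v_3 − 0.4264·e_1 − 5.0296·e_2 = (-2.8696, -1.4348, 0.4783).
‖u_3‖ = 3.2437, so e_3 = (-0.8847, -0.4423, 0.1474).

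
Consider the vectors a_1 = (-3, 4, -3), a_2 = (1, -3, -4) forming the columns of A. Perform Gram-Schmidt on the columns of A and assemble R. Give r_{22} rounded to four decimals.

a_1 = (-3, 4, -3); ‖a_1‖ = 5.8310, so e_1 = (-0.5145, 0.6860, -0.5145).
e_1·a_2 = (-0.5145)·1 + 0.6860·(-3) + (-0.5145)·(-4) = -0.5145.
u_2 = a_2 + 0.5145·e_1 = (0.7353, -2.6471, -4.2647).
r_{22} = ‖u_2‖ = 5.0730.

r_{22} = 5.0730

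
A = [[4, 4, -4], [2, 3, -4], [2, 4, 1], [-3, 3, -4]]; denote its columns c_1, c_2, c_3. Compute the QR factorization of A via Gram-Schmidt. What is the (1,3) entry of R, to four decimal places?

c_1 = (4, 2, 2, -3); ‖c_1‖ = 5.7446, so e_1 = (0.6963, 0.3482, 0.3482, -0.5222).
r_{13} = e_1·c_3 = -1.7408.

r_{13} = -1.7408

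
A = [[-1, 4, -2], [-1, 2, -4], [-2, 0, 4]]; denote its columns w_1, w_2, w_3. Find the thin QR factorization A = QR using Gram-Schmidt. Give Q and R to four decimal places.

Q = [[-0.4082, 0.8018, 0.4364], [-0.4082, 0.2673, -0.8729], [-0.8165, -0.5345, 0.2182]], R = [[2.4495, -2.4495, -0.8165], [0.0000, 3.7417, -4.8107], [0.0000, 0.0000, 3.4915]]

q_1 = w_1/‖w_1‖ = (-1, -1, -2)/2.4495 = (-0.4082, -0.4082, -0.8165).
r_{12} = q_1·w_2 = -2.4495.
u_2 = w_2 + 2.4495·q_1 = (3.0000, 1.0000, -2.0000).
‖u_2‖ = 3.7417, so q_2 = (0.8018, 0.2673, -0.5345).
r_{13} = q_1·w_3 = -0.8165; r_{23} = q_2·w_3 = -4.8107.
u_3 = w_3 + 0.8165·q_1 + 4.8107·q_2 = (1.5238, -3.0476, 0.7619).
‖u_3‖ = 3.4915, so q_3 = (0.4364, -0.8729, 0.2182).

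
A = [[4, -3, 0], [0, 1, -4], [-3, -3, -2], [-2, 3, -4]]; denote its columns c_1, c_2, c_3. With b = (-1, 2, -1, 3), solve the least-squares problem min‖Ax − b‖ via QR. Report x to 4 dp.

x = (0.1080, 0.4977, -0.4038)

c_1 = (4, 0, -3, -2); ‖c_1‖ = 5.3852, so e_1 = (0.7428, 0.0000, -0.5571, -0.3714).
e_1·c_2 = 0.7428·(-3) + 0.0000·1 + (-0.5571)·(-3) + (-0.3714)·3 = -1.6713.
u_2 = c_2 + 1.6713·e_1 = (-1.7586, 1.0000, -3.9310, 2.3793).
‖u_2‖ = 5.0206, so e_2 = (-0.3503, 0.1992, -0.7830, 0.4739).
e_1·c_3 = 0.7428·0 + 0.0000·(-4) + (-0.5571)·(-2) + (-0.3714)·(-4) = 2.5997; e_2·c_3 = (-0.3503)·0 + 0.1992·(-4) + (-0.7830)·(-2) + 0.4739·(-4) = -1.1264.
u_3 = c_3 − 2.5997·e_1 + 1.1264·e_2 = (-2.3256, -3.7756, -1.4337, -2.5007).
‖u_3‖ = 5.2889, so e_3 = (-0.4397, -0.7139, -0.2711, -0.4728).
Qᵀb = (-1.2999, 2.9533, -2.1354).
Back-substitute: x_3 = -2.1354/5.2889 = -0.4038.
x_2 = (2.9533 + 1.1264·(-0.4038))/5.0206 = 0.4977.
x_1 = (-1.2999 + 1.6713·0.4977 − 2.5997·(-0.4038))/5.3852 = 0.1080.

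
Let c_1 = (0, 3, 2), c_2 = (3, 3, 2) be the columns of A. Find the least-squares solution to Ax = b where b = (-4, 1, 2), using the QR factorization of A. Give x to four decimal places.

q_1 = c_1/‖c_1‖ = (0, 3, 2)/3.6056 = (0.0000, 0.8321, 0.5547).
r_{12} = q_1·c_2 = 3.6056.
u_2 = c_2 − 3.6056·q_1 = (3.0000, 0.0000, 0.0000).
‖u_2‖ = 3.0000, so q_2 = (1.0000, 0.0000, 0.0000).
Qᵀb = (1.9415, -4.0000).
Back-substitute: x_2 = -4.0000/3.0000 = -1.3333.
x_1 = (1.9415 − 3.6056·(-1.3333))/3.6056 = 1.8718.

x = (1.8718, -1.3333)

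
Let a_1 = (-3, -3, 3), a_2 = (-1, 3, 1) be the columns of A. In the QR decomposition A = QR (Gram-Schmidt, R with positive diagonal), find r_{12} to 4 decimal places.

r_{12} = -0.5774

q_1 = a_1/‖a_1‖ = (-3, -3, 3)/5.1962 = (-0.5774, -0.5774, 0.5774).
r_{12} = q_1·a_2 = -0.5774.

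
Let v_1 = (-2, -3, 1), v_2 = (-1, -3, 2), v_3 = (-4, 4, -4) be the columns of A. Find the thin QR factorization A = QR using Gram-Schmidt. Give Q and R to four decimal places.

Q = [[-0.5345, 0.6172, -0.5774], [-0.8018, -0.1543, 0.5774], [0.2673, 0.7715, 0.5774]], R = [[3.7417, 3.4744, -2.1381], [0.0000, 1.3887, -6.1721], [0.0000, 0.0000, 2.3094]]

q_1 = v_1/‖v_1‖ = (-2, -3, 1)/3.7417 = (-0.5345, -0.8018, 0.2673).
r_{12} = q_1·v_2 = 3.4744.
u_2 = v_2 − 3.4744·q_1 = (0.8571, -0.2143, 1.0714).
‖u_2‖ = 1.3887, so q_2 = (0.6172, -0.1543, 0.7715).
r_{13} = q_1·v_3 = -2.1381; r_{23} = q_2·v_3 = -6.1721.
u_3 = v_3 + 2.1381·q_1 + 6.1721·q_2 = (-1.3333, 1.3333, 1.3333).
‖u_3‖ = 2.3094, so q_3 = (-0.5774, 0.5774, 0.5774).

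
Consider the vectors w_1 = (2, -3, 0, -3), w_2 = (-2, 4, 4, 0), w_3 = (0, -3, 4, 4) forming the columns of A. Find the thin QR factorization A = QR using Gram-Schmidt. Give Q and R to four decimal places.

e_1 = w_1/‖w_1‖ = (2, -3, 0, -3)/4.6904 = (0.4264, -0.6396, 0.0000, -0.6396).
r_{12} = e_1·w_2 = -3.4112.
u_2 = w_2 + 3.4112·e_1 = (-0.5455, 1.8182, 4.0000, -2.1818).
‖u_2‖ = 4.9360, so e_2 = (-0.1105, 0.3684, 0.8104, -0.4420).
r_{13} = e_1·w_3 = -0.6396; r_{23} = e_2·w_3 = 0.3684.
u_3 = w_3 + 0.6396·e_1 − 0.3684·e_2 = (0.3134, -3.5448, 3.7015, 3.7537).
‖u_3‖ = 6.3604, so e_3 = (0.0493, -0.5573, 0.5820, 0.5902).

Q = [[0.4264, -0.1105, 0.0493], [-0.6396, 0.3684, -0.5573], [0.0000, 0.8104, 0.5820], [-0.6396, -0.4420, 0.5902]], R = [[4.6904, -3.4112, -0.6396], [0.0000, 4.9360, 0.3684], [0.0000, 0.0000, 6.3604]]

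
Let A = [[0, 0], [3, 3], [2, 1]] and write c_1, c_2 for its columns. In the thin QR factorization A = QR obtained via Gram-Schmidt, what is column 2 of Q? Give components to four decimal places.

e_1 = c_1/‖c_1‖ = (0, 3, 2)/3.6056 = (0.0000, 0.8321, 0.5547).
r_{12} = e_1·c_2 = 3.0509.
u_2 = c_2 − 3.0509·e_1 = (0.0000, 0.4615, -0.6923).
‖u_2‖ = 0.8321, so e_2 = (0.0000, 0.5547, -0.8321).

e_2 = (0.0000, 0.5547, -0.8321)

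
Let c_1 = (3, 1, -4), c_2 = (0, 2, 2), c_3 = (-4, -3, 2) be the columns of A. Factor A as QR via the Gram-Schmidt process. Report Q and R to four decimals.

c_1 = (3, 1, -4); ‖c_1‖ = 5.0990, so q_1 = (0.5883, 0.1961, -0.7845).
q_1·c_2 = 0.5883·0 + 0.1961·2 + (-0.7845)·2 = -1.1767.
u_2 = c_2 + 1.1767·q_1 = (0.6923, 2.2308, 1.0769).
‖u_2‖ = 2.5720, so q_2 = (0.2692, 0.8673, 0.4187).
q_1·c_3 = 0.5883·(-4) + 0.1961·(-3) + (-0.7845)·2 = -4.5107; q_2·c_3 = 0.2692·(-4) + 0.8673·(-3) + 0.4187·2 = -2.8412.
u_3 = c_3 + 4.5107·q_1 + 2.8412·q_2 = (-0.5814, 0.3488, -0.3488).
‖u_3‖ = 0.7625, so q_3 = (-0.7625, 0.4575, -0.4575).

Q = [[0.5883, 0.2692, -0.7625], [0.1961, 0.8673, 0.4575], [-0.7845, 0.4187, -0.4575]], R = [[5.0990, -1.1767, -4.5107], [0.0000, 2.5720, -2.8412], [0.0000, 0.0000, 0.7625]]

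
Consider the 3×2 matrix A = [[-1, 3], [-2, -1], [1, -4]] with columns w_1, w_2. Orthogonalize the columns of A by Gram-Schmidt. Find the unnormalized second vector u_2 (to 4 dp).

u_2 = (2.1667, -2.6667, -3.1667)

e_1 = w_1/‖w_1‖ = (-1, -2, 1)/2.4495 = (-0.4082, -0.8165, 0.4082).
r_{12} = e_1·w_2 = -2.0412.
u_2 = w_2 + 2.0412·e_1 = (2.1667, -2.6667, -3.1667).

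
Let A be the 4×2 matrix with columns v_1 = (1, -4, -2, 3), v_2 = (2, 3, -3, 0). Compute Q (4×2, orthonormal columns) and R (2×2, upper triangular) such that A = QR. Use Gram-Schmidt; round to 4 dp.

Q = [[0.1826, 0.4604], [-0.7303, 0.5324], [-0.3651, -0.7051], [0.5477, 0.0863]], R = [[5.4772, -0.7303], [0.0000, 4.6332]]

v_1 = (1, -4, -2, 3); ‖v_1‖ = 5.4772, so q_1 = (0.1826, -0.7303, -0.3651, 0.5477).
q_1·v_2 = 0.1826·2 + (-0.7303)·3 + (-0.3651)·(-3) + 0.5477·0 = -0.7303.
u_2 = v_2 + 0.7303·q_1 = (2.1333, 2.4667, -3.2667, 0.4000).
‖u_2‖ = 4.6332, so q_2 = (0.4604, 0.5324, -0.7051, 0.0863).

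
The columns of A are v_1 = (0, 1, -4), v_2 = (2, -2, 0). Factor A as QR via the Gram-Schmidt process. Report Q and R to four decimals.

Q = [[0.0000, 0.7177], [0.2425, -0.6755], [-0.9701, -0.1689]], R = [[4.1231, -0.4851], [0.0000, 2.7865]]

v_1 = (0, 1, -4); ‖v_1‖ = 4.1231, so e_1 = (0.0000, 0.2425, -0.9701).
e_1·v_2 = 0.0000·2 + 0.2425·(-2) + (-0.9701)·0 = -0.4851.
u_2 = v_2 + 0.4851·e_1 = (2.0000, -1.8824, -0.4706).
‖u_2‖ = 2.7865, so e_2 = (0.7177, -0.6755, -0.1689).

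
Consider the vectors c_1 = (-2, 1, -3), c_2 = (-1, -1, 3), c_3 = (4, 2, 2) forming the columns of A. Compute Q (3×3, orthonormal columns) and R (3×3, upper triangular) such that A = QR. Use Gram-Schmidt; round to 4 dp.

Q = [[-0.5345, -0.8452, 0.0000], [0.2673, -0.1690, 0.9487], [-0.8018, 0.5071, 0.3162]], R = [[3.7417, -2.1381, -3.2071], [0.0000, 2.5355, -2.7045], [0.0000, 0.0000, 2.5298]]

c_1 = (-2, 1, -3); ‖c_1‖ = 3.7417, so e_1 = (-0.5345, 0.2673, -0.8018).
e_1·c_2 = (-0.5345)·(-1) + 0.2673·(-1) + (-0.8018)·3 = -2.1381.
u_2 = c_2 + 2.1381·e_1 = (-2.1429, -0.4286, 1.2857).
‖u_2‖ = 2.5355, so e_2 = (-0.8452, -0.1690, 0.5071).
e_1·c_3 = (-0.5345)·4 + 0.2673·2 + (-0.8018)·2 = -3.2071; e_2·c_3 = (-0.8452)·4 + (-0.1690)·2 + 0.5071·2 = -2.7045.
u_3 = c_3 + 3.2071·e_1 + 2.7045·e_2 = (0.0000, 2.4000, 0.8000).
‖u_3‖ = 2.5298, so e_3 = (0.0000, 0.9487, 0.3162).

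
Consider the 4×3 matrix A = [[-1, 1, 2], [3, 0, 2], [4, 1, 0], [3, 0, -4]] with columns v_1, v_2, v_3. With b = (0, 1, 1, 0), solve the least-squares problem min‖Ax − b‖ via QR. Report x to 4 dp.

v_1 = (-1, 3, 4, 3); ‖v_1‖ = 5.9161, so e_1 = (-0.1690, 0.5071, 0.6761, 0.5071).
e_1·v_2 = (-0.1690)·1 + 0.5071·0 + 0.6761·1 + 0.5071·0 = 0.5071.
u_2 = v_2 − 0.5071·e_1 = (1.0857, -0.2571, 0.6571, -0.2571).
‖u_2‖ = 1.3202, so e_2 = (0.8224, -0.1948, 0.4978, -0.1948).
e_1·v_3 = (-0.1690)·2 + 0.5071·2 + 0.6761·0 + 0.5071·(-4) = -1.3522; e_2·v_3 = 0.8224·2 + (-0.1948)·2 + 0.4978·0 + (-0.1948)·(-4) = 2.0344.
u_3 = v_3 + 1.3522·e_1 − 2.0344·e_2 = (0.0984, 3.0820, -0.0984, -2.9180).
‖u_3‖ = 4.2465, so e_3 = (0.0232, 0.7258, -0.0232, -0.6872).
Qᵀb = (1.1832, 0.3030, 0.7026).
Back-substitute: x_3 = 0.7026/4.2465 = 0.1655.
x_2 = (0.3030 − 2.0344·0.1655)/1.3202 = -0.0255.
x_1 = (1.1832 − 0.5071·(-0.0255) + 1.3522·0.1655)/5.9161 = 0.2400.

x = (0.2400, -0.0255, 0.1655)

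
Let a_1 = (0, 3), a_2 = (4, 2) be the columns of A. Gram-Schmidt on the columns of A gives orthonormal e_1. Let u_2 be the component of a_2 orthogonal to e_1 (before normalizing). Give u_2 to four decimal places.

a_1 = (0, 3); ‖a_1‖ = 3.0000, so e_1 = (0.0000, 1.0000).
e_1·a_2 = 0.0000·4 + 1.0000·2 = 2.0000.
u_2 = a_2 − 2.0000·e_1 = (4.0000, 0.0000).

u_2 = (4.0000, 0.0000)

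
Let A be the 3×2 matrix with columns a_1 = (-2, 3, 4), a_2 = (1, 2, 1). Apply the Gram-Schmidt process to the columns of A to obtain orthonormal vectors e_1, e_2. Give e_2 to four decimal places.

a_1 = (-2, 3, 4); ‖a_1‖ = 5.3852, so e_1 = (-0.3714, 0.5571, 0.7428).
e_1·a_2 = (-0.3714)·1 + 0.5571·2 + 0.7428·1 = 1.4856.
u_2 = a_2 − 1.4856·e_1 = (1.5517, 1.1724, -0.1034).
‖u_2‖ = 1.9476, so e_2 = (0.7967, 0.6020, -0.0531).

e_2 = (0.7967, 0.6020, -0.0531)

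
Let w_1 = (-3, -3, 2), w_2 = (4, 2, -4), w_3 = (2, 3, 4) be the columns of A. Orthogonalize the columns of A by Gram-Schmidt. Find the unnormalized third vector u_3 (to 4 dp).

w_1 = (-3, -3, 2); ‖w_1‖ = 4.6904, so e_1 = (-0.6396, -0.6396, 0.4264).
e_1·w_2 = (-0.6396)·4 + (-0.6396)·2 + 0.4264·(-4) = -5.5432.
u_2 = w_2 + 5.5432·e_1 = (0.4545, -1.5455, -1.6364).
‖u_2‖ = 2.2962, so e_2 = (0.1980, -0.6730, -0.7126).
e_1·w_3 = (-0.6396)·2 + (-0.6396)·3 + 0.4264·4 = -1.4924; e_2·w_3 = 0.1980·2 + (-0.6730)·3 + (-0.7126)·4 = -4.4737.
u_3 = w_3 + 1.4924·e_1 + 4.4737·e_2 = (1.9310, -0.9655, 1.4483).

u_3 = (1.9310, -0.9655, 1.4483)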